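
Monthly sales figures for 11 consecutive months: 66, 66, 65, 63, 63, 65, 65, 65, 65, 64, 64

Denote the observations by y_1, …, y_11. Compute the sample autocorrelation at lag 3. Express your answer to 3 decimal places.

Mean ȳ = (66 + 66 + 65 + 63 + 63 + 65 + 65 + 65 + 65 + 64 + 64)/11 = 64.6364
Numerator Σ_{t=1}^{8}(y_t−ȳ)(y_{t+3}−ȳ) = -5.8512
Denominator Σ(y_t−ȳ)² = 10.5455
r_3 = -5.8512 / 10.5455 = -0.555

-0.555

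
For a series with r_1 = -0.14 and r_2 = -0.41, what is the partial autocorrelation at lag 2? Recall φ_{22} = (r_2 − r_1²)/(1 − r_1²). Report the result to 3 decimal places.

φ_{22} = (r_2 − r_1²) / (1 − r_1²)
r_1² = (-0.14)² = 0.0196
Numerator = -0.41 − 0.0196 = -0.4296; denominator = 1 − 0.0196 = 0.9804
φ_{22} = -0.4296 / 0.9804 = -0.438

-0.438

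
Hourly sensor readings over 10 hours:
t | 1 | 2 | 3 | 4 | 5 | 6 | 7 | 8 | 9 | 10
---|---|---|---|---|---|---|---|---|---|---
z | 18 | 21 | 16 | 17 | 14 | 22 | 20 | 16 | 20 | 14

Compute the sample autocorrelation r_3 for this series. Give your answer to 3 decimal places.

Mean z̄ = (18 + 21 + 16 + 17 + 14 + 22 + 20 + 16 + 20 + 14)/10 = 17.8000
Σ(z_t−z̄)(z_{t+3}−z̄) = (-0.1600) + (-12.1600) + (-7.5600) + (-1.7600) + (6.8400) + (9.2400) + (-8.3600) = -13.9200
Denominator Σ(z_t−z̄)² = 73.6000
r_3 = -13.9200 / 73.6000 = -0.189

-0.189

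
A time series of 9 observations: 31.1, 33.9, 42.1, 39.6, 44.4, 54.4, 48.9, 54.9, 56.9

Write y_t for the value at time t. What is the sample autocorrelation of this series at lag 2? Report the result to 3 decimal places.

Mean ȳ = (31.1 + 33.9 + 42.1 + 39.6 + 44.4 + 54.4 + 48.9 + 54.9 + 56.9)/9 = 45.1333
Σ(y_t−ȳ)(y_{t+2}−ȳ) = (42.5678) + (62.1578) + (2.2244) + (-51.2756) + (-2.7622) + (90.5044) + (44.3211) = 187.7378
Denominator Σ(y_t−ȳ)² = 697.3800
r_2 = 187.7378 / 697.3800 = 0.269

0.269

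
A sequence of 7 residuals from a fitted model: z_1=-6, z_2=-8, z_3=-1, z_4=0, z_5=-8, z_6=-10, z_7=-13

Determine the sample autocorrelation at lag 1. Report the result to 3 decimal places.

Mean z̄ = (-6 − 8 − 1 + 0 − 8 − 10 − 13)/7 = -6.5714
Σ(z_t−z̄)(z_{t+1}−z̄) = (-0.8163) + (-7.9592) + (36.6122) + (-9.3878) + (4.8980) + (22.0408) = 45.3878
Denominator Σ(z_t−z̄)² = 131.7143
r_1 = 45.3878 / 131.7143 = 0.345

0.345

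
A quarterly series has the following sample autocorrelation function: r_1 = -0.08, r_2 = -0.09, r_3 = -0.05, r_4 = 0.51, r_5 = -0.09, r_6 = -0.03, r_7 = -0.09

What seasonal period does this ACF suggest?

4

The largest autocorrelation is r_4 = 0.51; the remaining lags stay at or below -0.03.
The dominant spike at lag 4 indicates a seasonal period of 4.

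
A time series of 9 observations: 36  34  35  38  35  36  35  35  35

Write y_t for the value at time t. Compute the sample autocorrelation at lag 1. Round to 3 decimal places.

Mean ȳ = (36 + 34 + 35 + 38 + 35 + 36 + 35 + 35 + 35)/9 = 35.4444
Numerator Σ_{t=1}^{8}(y_t−ȳ)(y_{t+1}−ȳ) = -2.5309
Denominator Σ(y_t−ȳ)² = 10.2222
r_1 = -2.5309 / 10.2222 = -0.248

-0.248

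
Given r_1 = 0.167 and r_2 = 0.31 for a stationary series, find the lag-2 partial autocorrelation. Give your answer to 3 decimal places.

φ_{22} = (r_2 − r_1²) / (1 − r_1²)
r_1² = (0.167)² = 0.027889
Numerator = 0.31 − 0.0279 = 0.2821; denominator = 1 − 0.0279 = 0.9721
φ_{22} = 0.2821 / 0.9721 = 0.290

0.290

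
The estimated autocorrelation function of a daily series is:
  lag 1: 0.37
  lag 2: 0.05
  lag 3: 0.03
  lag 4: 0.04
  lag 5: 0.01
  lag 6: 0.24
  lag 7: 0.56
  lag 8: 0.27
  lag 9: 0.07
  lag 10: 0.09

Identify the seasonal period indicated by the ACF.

The largest autocorrelation is r_7 = 0.56; the remaining lags stay at or below 0.37. The elevated value at lag 1 (0.37), dropping to 0.05 at lag 2, reflects decaying short-term dependence rather than seasonality.
The dominant spike at lag 7 indicates a seasonal period of 7.

7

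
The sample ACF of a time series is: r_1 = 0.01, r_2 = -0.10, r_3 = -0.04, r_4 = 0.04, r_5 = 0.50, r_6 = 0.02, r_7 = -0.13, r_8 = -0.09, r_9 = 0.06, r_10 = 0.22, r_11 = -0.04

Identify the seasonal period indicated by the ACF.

5

The largest autocorrelation is r_5 = 0.50, with a weaker echo at lag 10 (0.22); the remaining lags stay at or below 0.06.
The dominant spike at lag 5 indicates a seasonal period of 5.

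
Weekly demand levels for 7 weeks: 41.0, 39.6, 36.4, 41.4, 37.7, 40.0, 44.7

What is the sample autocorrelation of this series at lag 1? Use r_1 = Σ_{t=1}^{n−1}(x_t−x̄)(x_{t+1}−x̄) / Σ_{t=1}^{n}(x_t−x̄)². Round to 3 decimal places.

-0.154

Mean x̄ = (41.0 + 39.6 + 36.4 + 41.4 + 37.7 + 40.0 + 44.7)/7 = 40.1143
Deviations from mean: 0.8857, -0.5143, -3.7143, 1.2857, -2.4143, -0.1143, 4.5857
Numerator Σ_{t=1}^{6}(x_t−x̄)(x_{t+1}−x̄) = -6.6731
Denominator Σ(x_t−x̄)² = 43.3686
r_1 = -6.6731 / 43.3686 = -0.154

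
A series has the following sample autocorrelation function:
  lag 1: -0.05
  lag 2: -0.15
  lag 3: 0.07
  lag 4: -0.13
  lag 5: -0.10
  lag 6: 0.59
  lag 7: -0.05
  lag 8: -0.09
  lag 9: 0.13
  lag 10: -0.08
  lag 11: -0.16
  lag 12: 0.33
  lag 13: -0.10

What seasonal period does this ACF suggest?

The largest autocorrelation is r_6 = 0.59, with a weaker echo at lag 12 (0.33); the remaining lags stay at or below 0.13.
The dominant spike at lag 6 indicates a seasonal period of 6.

6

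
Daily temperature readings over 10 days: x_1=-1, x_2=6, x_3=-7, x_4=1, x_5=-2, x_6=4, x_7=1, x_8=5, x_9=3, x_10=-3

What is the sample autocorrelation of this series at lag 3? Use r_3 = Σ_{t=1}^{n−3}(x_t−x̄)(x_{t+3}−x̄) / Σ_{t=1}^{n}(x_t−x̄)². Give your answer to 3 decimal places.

-0.310

Mean x̄ = (-1 + 6 − 7 + 1 − 2 + 4 + 1 + 5 + 3 − 3)/10 = 0.7000
Numerator Σ_{t=1}^{7}(x_t−x̄)(x_{t+3}−x̄) = -45.2700
Denominator Σ(x_t−x̄)² = 146.1000
r_3 = -45.2700 / 146.1000 = -0.310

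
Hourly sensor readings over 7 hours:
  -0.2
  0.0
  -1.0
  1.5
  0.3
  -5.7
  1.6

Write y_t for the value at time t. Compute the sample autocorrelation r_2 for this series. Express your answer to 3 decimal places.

-0.225

Mean ȳ = (-0.2 + 0.0 − 1.0 + 1.5 + 0.3 − 5.7 + 1.6)/7 = -0.5000
Deviations from mean: 0.3000, 0.5000, -0.5000, 2.0000, 0.8000, -5.2000, 2.1000
Numerator Σ_{t=1}^{5}(y_t−ȳ)(y_{t+2}−ȳ) = -8.2700
Denominator Σ(y_t−ȳ)² = 36.6800
r_2 = -8.2700 / 36.6800 = -0.225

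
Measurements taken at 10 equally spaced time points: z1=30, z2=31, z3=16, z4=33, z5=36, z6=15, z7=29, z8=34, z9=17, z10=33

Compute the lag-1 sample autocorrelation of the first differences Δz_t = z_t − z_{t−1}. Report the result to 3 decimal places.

-0.496

First differences Δz: 1, -15, 17, 3, -21, 14, 5, -17, 16
Mean of differences = 0.3333
Numerator Σ(Δz_t−Δz̄)(Δz_{t+1}−Δz̄) = -858.4444
Denominator Σ(Δz_t−Δz̄)² = 1730.0000
r_1(Δz) = -858.4444 / 1730.0000 = -0.496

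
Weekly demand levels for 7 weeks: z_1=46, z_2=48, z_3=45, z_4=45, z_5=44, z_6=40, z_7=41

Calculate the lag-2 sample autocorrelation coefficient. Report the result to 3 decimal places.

Mean z̄ = (46 + 48 + 45 + 45 + 44 + 40 + 41)/7 = 44.1429
Deviations from mean: 1.8571, 3.8571, 0.8571, 0.8571, -0.1429, -4.1429, -3.1429
Σ(z_t−z̄)(z_{t+2}−z̄) = (1.5918) + (3.3061) + (-0.1224) + (-3.5510) + (0.4490) = 1.6735
Denominator Σ(z_t−z̄)² = 46.8571
r_2 = 1.6735 / 46.8571 = 0.036

0.036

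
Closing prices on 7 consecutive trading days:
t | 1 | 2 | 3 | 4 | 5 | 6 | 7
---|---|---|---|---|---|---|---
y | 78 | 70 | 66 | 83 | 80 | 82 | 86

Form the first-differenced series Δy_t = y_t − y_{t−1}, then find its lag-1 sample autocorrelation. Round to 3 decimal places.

First differences Δy: -8, -4, 17, -3, 2, 4
Mean of differences = 1.3333
Numerator Σ(Δy_t−Δȳ)(Δy_{t+1}−Δȳ) = -102.7778
Denominator Σ(Δy_t−Δȳ)² = 387.3333
r_1(Δy) = -102.7778 / 387.3333 = -0.265

-0.265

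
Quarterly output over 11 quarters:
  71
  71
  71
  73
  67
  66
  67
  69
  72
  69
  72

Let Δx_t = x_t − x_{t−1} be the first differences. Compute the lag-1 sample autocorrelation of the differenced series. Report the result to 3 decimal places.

-0.231

First differences Δx: 0, 0, 2, -6, -1, 1, 2, 3, -3, 3
Mean of differences = 0.1000
Numerator Σ(Δx_t−Δx̄)(Δx_{t+1}−Δx̄) = -16.8100
Denominator Σ(Δx_t−Δx̄)² = 72.9000
r_1(Δx) = -16.8100 / 72.9000 = -0.231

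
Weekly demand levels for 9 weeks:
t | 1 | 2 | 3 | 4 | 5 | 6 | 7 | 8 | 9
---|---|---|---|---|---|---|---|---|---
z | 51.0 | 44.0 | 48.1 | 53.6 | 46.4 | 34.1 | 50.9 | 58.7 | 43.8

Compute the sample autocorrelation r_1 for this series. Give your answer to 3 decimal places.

-0.135

Mean z̄ = (51.0 + 44.0 + 48.1 + 53.6 + 46.4 + 34.1 + 50.9 + 58.7 + 43.8)/9 = 47.8444
Numerator Σ_{t=1}^{8}(z_t−z̄)(z_{t+1}−z̄) = -52.8353
Denominator Σ(z_t−z̄)² = 392.4622
r_1 = -52.8353 / 392.4622 = -0.135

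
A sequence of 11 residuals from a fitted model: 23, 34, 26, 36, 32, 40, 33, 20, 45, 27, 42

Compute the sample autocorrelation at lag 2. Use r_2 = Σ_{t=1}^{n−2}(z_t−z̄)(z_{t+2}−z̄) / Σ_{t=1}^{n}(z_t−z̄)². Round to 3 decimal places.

0.308

Mean z̄ = (23 + 34 + 26 + 36 + 32 + 40 + 33 + 20 + 45 + 27 + 42)/11 = 32.5455
Numerator Σ_{t=1}^{9}(z_t−z̄)(z_{t+2}−z̄) = 196.0413
Denominator Σ(z_t−z̄)² = 636.7273
r_2 = 196.0413 / 636.7273 = 0.308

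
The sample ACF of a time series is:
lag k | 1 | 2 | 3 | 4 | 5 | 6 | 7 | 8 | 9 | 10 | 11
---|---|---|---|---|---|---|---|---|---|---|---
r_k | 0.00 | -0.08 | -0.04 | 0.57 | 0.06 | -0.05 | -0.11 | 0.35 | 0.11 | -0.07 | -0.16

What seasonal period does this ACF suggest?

4

The largest autocorrelation is r_4 = 0.57, with a weaker echo at lag 8 (0.35); the remaining lags stay at or below 0.11.
The dominant spike at lag 4 indicates a seasonal period of 4.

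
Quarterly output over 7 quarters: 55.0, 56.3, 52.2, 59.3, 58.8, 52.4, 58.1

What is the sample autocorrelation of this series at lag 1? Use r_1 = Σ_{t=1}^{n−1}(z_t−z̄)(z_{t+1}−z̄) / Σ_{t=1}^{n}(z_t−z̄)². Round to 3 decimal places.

-0.433

Mean z̄ = (55.0 + 56.3 + 52.2 + 59.3 + 58.8 + 52.4 + 58.1)/7 = 56.0143
Deviations from mean: -1.0143, 0.2857, -3.8143, 3.2857, 2.7857, -3.6143, 2.0857
Σ(z_t−z̄)(z_{t+1}−z̄) = (-0.2898) + (-1.0898) + (-12.5327) + (9.1531) + (-10.0684) + (-7.5384) = -22.3659
Denominator Σ(z_t−z̄)² = 51.6286
r_1 = -22.3659 / 51.6286 = -0.433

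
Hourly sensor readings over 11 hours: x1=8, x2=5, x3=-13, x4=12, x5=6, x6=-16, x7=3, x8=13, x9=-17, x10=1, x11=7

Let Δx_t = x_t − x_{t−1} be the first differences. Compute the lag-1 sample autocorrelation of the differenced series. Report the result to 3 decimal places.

-0.430

First differences Δx: -3, -18, 25, -6, -22, 19, 10, -30, 18, 6
Mean of differences = -0.1000
Numerator Σ(Δx_t−Δx̄)(Δx_{t+1}−Δx̄) = -1374.4100
Denominator Σ(Δx_t−Δx̄)² = 3198.9000
r_1(Δx) = -1374.4100 / 3198.9000 = -0.430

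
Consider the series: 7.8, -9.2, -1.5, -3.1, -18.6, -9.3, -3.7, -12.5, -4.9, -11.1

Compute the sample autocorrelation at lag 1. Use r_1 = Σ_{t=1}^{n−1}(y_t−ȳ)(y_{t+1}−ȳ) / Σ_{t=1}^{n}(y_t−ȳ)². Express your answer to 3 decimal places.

Mean ȳ = (7.8 − 9.2 − 1.5 − 3.1 − 18.6 − 9.3 − 3.7 − 12.5 − 4.9 − 11.1)/10 = -6.6100
Numerator Σ_{t=1}^{9}(y_t−ȳ)(y_{t+1}−ȳ) = -85.1701
Denominator Σ(y_t−ȳ)² = 470.0290
r_1 = -85.1701 / 470.0290 = -0.181

-0.181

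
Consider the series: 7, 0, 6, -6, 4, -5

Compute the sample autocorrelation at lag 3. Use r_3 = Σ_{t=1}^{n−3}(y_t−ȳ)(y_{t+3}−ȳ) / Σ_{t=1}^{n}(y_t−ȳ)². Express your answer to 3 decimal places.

-0.481

Mean ȳ = (7 + 0 + 6 − 6 + 4 − 5)/6 = 1.0000
Deviations from mean: 6.0000, -1.0000, 5.0000, -7.0000, 3.0000, -6.0000
Σ(y_t−ȳ)(y_{t+3}−ȳ) = (-42.0000) + (-3.0000) + (-30.0000) = -75.0000
Denominator Σ(y_t−ȳ)² = 156.0000
r_3 = -75.0000 / 156.0000 = -0.481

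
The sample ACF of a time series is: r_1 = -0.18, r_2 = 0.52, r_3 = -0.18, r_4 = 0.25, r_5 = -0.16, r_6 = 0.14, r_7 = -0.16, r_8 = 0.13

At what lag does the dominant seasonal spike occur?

The largest autocorrelation is r_2 = 0.52, with a weaker echo at lag 4 (0.25); the remaining lags stay at or below 0.14.
The dominant spike at lag 2 indicates a seasonal period of 2.

2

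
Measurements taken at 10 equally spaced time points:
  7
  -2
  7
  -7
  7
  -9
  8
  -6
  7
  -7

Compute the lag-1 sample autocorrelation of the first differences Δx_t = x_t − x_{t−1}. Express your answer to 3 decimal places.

First differences Δx: -9, 9, -14, 14, -16, 17, -14, 13, -14
Mean of differences = -1.5556
Numerator Σ(Δx_t−Δx̄)(Δx_{t+1}−Δx̄) = -1489.4198
Denominator Σ(Δx_t−Δx̄)² = 1638.2222
r_1(Δx) = -1489.4198 / 1638.2222 = -0.909

-0.909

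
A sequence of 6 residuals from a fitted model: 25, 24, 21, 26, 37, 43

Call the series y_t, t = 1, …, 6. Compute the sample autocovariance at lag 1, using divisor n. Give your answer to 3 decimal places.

Mean ȳ = (25 + 24 + 21 + 26 + 37 + 43)/6 = 29.3333
Σ_{t=1}^{5}(y_t−ȳ)(y_{t+1}−ȳ) = 174.5556
γ_1 = 174.5556 / 6 = 29.093

29.093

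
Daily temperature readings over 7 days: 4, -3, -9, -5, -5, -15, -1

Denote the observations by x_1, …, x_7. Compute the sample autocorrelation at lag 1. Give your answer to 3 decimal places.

Mean x̄ = (4 − 3 − 9 − 5 − 5 − 15 − 1)/7 = -4.8571
Σ(x_t−x̄)(x_{t+1}−x̄) = (16.4490) + (-7.6939) + (0.5918) + (0.0204) + (1.4490) + (-39.1224) = -28.3061
Denominator Σ(x_t−x̄)² = 216.8571
r_1 = -28.3061 / 216.8571 = -0.131

-0.131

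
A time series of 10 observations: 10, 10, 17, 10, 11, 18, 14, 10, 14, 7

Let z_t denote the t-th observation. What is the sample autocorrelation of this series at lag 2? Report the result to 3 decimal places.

Mean z̄ = (10 + 10 + 17 + 10 + 11 + 18 + 14 + 10 + 14 + 7)/10 = 12.1000
Numerator Σ_{t=1}^{8}(z_t−z̄)(z_{t+2}−z̄) = -23.8200
Denominator Σ(z_t−z̄)² = 110.9000
r_2 = -23.8200 / 110.9000 = -0.215

-0.215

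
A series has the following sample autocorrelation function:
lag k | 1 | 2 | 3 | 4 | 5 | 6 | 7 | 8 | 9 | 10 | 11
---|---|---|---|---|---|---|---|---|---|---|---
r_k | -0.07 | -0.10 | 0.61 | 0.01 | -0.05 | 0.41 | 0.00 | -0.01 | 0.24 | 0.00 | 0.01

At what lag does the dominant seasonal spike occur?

3

The largest autocorrelation is r_3 = 0.61, with weaker echoes at lags 6 (0.41) and 9 (0.24); the remaining lags stay at or below 0.01.
The dominant spike at lag 3 indicates a seasonal period of 3.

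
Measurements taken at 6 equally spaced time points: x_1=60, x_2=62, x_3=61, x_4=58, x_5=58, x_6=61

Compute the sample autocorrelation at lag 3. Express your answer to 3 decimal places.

Mean x̄ = (60 + 62 + 61 + 58 + 58 + 61)/6 = 60.0000
Σ(x_t−x̄)(x_{t+3}−x̄) = (0.0000) + (-4.0000) + (1.0000) = -3.0000
Denominator Σ(x_t−x̄)² = 14.0000
r_3 = -3.0000 / 14.0000 = -0.214

-0.214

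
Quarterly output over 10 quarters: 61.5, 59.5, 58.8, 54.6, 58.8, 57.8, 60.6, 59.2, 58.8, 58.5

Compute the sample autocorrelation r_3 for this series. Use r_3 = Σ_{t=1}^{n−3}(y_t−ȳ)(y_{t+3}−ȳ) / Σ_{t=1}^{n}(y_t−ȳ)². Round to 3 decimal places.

Mean ȳ = (61.5 + 59.5 + 58.8 + 54.6 + 58.8 + 57.8 + 60.6 + 59.2 + 58.8 + 58.5)/10 = 58.8100
Numerator Σ_{t=1}^{7}(y_t−ȳ)(y_{t+3}−ȳ) = -19.4063
Denominator Σ(y_t−ȳ)² = 29.9090
r_3 = -19.4063 / 29.9090 = -0.649

-0.649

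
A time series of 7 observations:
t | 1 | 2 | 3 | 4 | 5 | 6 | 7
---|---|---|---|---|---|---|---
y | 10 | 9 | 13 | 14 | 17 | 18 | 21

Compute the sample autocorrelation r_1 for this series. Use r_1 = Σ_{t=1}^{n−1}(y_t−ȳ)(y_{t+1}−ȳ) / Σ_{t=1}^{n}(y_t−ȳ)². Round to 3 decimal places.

0.564

Mean ȳ = (10 + 9 + 13 + 14 + 17 + 18 + 21)/7 = 14.5714
Deviations from mean: -4.5714, -5.5714, -1.5714, -0.5714, 2.4286, 3.4286, 6.4286
Numerator Σ_{t=1}^{6}(y_t−ȳ)(y_{t+1}−ȳ) = 64.1020
Denominator Σ(y_t−ȳ)² = 113.7143
r_1 = 64.1020 / 113.7143 = 0.564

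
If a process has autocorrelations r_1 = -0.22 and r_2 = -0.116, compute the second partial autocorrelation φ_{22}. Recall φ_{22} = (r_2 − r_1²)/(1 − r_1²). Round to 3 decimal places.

φ_{22} = (r_2 − r_1²) / (1 − r_1²)
r_1² = (-0.22)² = 0.0484
Numerator = -0.116 − 0.0484 = -0.1644; denominator = 1 − 0.0484 = 0.9516
φ_{22} = -0.1644 / 0.9516 = -0.173

-0.173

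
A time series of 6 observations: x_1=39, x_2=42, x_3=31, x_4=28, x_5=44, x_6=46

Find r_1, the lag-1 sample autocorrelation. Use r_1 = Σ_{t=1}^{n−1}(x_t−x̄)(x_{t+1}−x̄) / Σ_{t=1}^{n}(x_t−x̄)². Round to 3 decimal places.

Mean x̄ = (39 + 42 + 31 + 28 + 44 + 46)/6 = 38.3333
Σ(x_t−x̄)(x_{t+1}−x̄) = (2.4444) + (-26.8889) + (75.7778) + (-58.5556) + (43.4444) = 36.2222
Denominator Σ(x_t−x̄)² = 265.3333
r_1 = 36.2222 / 265.3333 = 0.137

0.137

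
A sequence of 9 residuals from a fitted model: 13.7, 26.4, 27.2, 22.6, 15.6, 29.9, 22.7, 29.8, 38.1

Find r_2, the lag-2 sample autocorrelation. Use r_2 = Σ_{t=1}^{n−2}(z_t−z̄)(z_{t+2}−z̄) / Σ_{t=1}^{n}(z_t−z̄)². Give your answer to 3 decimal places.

Mean z̄ = (13.7 + 26.4 + 27.2 + 22.6 + 15.6 + 29.9 + 22.7 + 29.8 + 38.1)/9 = 25.1111
Σ(z_t−z̄)(z_{t+2}−z̄) = (-23.8365) + (-3.2365) + (-19.8677) + (-12.0254) + (22.9323) + (22.4546) + (-31.3177) = -44.8969
Denominator Σ(z_t−z̄)² = 452.4489
r_2 = -44.8969 / 452.4489 = -0.099

-0.099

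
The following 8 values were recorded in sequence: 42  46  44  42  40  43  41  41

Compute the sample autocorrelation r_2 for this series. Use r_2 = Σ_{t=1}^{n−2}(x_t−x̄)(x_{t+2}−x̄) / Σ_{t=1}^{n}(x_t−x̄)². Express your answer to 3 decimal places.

Mean x̄ = (42 + 46 + 44 + 42 + 40 + 43 + 41 + 41)/8 = 42.3750
Deviations from mean: -0.3750, 3.6250, 1.6250, -0.3750, -2.3750, 0.6250, -1.3750, -1.3750
Numerator Σ_{t=1}^{6}(x_t−x̄)(x_{t+2}−x̄) = -3.6563
Denominator Σ(x_t−x̄)² = 25.8750
r_2 = -3.6563 / 25.8750 = -0.141

-0.141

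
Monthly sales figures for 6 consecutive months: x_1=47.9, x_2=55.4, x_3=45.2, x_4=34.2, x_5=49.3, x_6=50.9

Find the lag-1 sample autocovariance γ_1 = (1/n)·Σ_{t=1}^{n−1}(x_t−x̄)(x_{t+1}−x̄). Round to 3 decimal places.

-0.738

Mean x̄ = (47.9 + 55.4 + 45.2 + 34.2 + 49.3 + 50.9)/6 = 47.1500
Σ_{t=1}^{5}(x_t−x̄)(x_{t+1}−x̄) = -4.4275
γ_1 = -4.4275 / 6 = -0.738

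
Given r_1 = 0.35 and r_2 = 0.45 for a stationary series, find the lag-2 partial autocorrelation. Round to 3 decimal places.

0.373

φ_{22} = (r_2 − r_1²) / (1 − r_1²)
r_1² = (0.35)² = 0.1225
Numerator = 0.45 − 0.1225 = 0.3275; denominator = 1 − 0.1225 = 0.8775
φ_{22} = 0.3275 / 0.8775 = 0.373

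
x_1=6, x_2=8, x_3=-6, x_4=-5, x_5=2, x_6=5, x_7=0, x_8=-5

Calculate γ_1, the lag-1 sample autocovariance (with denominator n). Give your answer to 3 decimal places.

3.389

Mean x̄ = (6 + 8 − 6 − 5 + 2 + 5 + 0 − 5)/8 = 0.6250
Σ_{t=1}^{7}(x_t−x̄)(x_{t+1}−x̄) = 27.1094
γ_1 = 27.1094 / 8 = 3.389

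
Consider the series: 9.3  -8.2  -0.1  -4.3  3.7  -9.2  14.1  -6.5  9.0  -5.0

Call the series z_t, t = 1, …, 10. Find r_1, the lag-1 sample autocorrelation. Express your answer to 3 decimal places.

Mean z̄ = (9.3 − 8.2 − 0.1 − 4.3 + 3.7 − 9.2 + 14.1 − 6.5 + 9.0 − 5.0)/10 = 0.2800
Numerator Σ_{t=1}^{9}(z_t−z̄)(z_{t+1}−z̄) = -449.4884
Denominator Σ(z_t−z̄)² = 616.8360
r_1 = -449.4884 / 616.8360 = -0.729

-0.729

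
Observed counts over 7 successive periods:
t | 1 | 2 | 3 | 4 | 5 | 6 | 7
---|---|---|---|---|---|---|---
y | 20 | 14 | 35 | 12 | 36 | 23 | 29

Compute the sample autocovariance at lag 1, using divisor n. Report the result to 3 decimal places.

Mean ȳ = (20 + 14 + 35 + 12 + 36 + 23 + 29)/7 = 24.1429
Deviations: -4.1429, -10.1429, 10.8571, -12.1429, 11.8571, -1.1429, 4.8571
Σ_{t=1}^{6}(y_t−ȳ)(y_{t+1}−ȳ) = -363.0204
γ_1 = -363.0204 / 7 = -51.860

-51.860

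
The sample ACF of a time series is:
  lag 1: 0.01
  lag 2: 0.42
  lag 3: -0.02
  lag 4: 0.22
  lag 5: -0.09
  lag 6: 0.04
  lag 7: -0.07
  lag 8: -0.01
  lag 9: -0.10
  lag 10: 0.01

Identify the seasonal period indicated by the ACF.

The largest autocorrelation is r_2 = 0.42, with a weaker echo at lag 4 (0.22); the remaining lags stay at or below 0.04.
The dominant spike at lag 2 indicates a seasonal period of 2.

2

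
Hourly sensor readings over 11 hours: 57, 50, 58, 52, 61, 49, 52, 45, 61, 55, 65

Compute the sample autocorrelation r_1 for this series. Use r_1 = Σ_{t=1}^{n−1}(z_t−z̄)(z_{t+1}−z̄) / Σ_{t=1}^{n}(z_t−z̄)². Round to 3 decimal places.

Mean z̄ = (57 + 50 + 58 + 52 + 61 + 49 + 52 + 45 + 61 + 55 + 65)/11 = 55.0000
Numerator Σ_{t=1}^{10}(z_t−z̄)(z_{t+1}−z̄) = -100.0000
Denominator Σ(z_t−z̄)² = 364.0000
r_1 = -100.0000 / 364.0000 = -0.275

-0.275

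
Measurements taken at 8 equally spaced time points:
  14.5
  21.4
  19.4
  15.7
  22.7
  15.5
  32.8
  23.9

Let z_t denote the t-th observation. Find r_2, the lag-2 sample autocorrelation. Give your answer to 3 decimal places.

Mean z̄ = (14.5 + 21.4 + 19.4 + 15.7 + 22.7 + 15.5 + 32.8 + 23.9)/8 = 20.7375
Deviations from mean: -6.2375, 0.6625, -1.3375, -5.0375, 1.9625, -5.2375, 12.0625, 3.1625
Numerator Σ_{t=1}^{6}(z_t−z̄)(z_{t+2}−z̄) = 35.8734
Denominator Σ(z_t−z̄)² = 253.2988
r_2 = 35.8734 / 253.2988 = 0.142

0.142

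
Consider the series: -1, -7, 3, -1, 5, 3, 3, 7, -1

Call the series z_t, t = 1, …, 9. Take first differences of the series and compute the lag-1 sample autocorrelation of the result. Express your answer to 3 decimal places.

First differences Δz: -6, 10, -4, 6, -2, 0, 4, -8
Mean of differences = 0.0000
Numerator Σ(Δz_t−Δz̄)(Δz_{t+1}−Δz̄) = -168.0000
Denominator Σ(Δz_t−Δz̄)² = 272.0000
r_1(Δz) = -168.0000 / 272.0000 = -0.618

-0.618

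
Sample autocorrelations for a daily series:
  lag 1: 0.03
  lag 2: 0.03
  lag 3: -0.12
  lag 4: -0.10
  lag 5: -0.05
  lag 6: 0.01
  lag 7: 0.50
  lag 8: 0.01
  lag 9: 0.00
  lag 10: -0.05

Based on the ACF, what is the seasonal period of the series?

The largest autocorrelation is r_7 = 0.50; the remaining lags stay at or below 0.03.
The dominant spike at lag 7 indicates a seasonal period of 7.

7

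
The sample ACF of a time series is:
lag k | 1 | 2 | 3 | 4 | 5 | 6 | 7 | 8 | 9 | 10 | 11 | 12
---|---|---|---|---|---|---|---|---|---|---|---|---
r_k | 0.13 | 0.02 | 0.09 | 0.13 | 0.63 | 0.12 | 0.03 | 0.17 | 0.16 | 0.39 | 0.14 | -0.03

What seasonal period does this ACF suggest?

The largest autocorrelation is r_5 = 0.63, with a weaker echo at lag 10 (0.39); the remaining lags stay at or below 0.17.
The dominant spike at lag 5 indicates a seasonal period of 5.

5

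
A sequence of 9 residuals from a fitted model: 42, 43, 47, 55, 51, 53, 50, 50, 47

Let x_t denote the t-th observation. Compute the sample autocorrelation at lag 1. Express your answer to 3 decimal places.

Mean x̄ = (42 + 43 + 47 + 55 + 51 + 53 + 50 + 50 + 47)/9 = 48.6667
Numerator Σ_{t=1}^{8}(x_t−x̄)(x_{t+1}−x̄) = 66.8889
Denominator Σ(x_t−x̄)² = 150.0000
r_1 = 66.8889 / 150.0000 = 0.446

0.446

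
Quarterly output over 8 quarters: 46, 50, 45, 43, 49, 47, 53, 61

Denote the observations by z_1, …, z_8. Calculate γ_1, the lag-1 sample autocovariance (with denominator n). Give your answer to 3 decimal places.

7.336

Mean z̄ = (46 + 50 + 45 + 43 + 49 + 47 + 53 + 61)/8 = 49.2500
Σ_{t=1}^{7}(z_t−z̄)(z_{t+1}−z̄) = 58.6875
γ_1 = 58.6875 / 8 = 7.336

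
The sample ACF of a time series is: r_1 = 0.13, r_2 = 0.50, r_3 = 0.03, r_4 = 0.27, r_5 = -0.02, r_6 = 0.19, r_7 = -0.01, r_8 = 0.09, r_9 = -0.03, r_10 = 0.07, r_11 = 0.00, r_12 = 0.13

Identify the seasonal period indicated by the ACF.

2

The largest autocorrelation is r_2 = 0.50, with weaker echoes at lags 4 (0.27) and 6 (0.19); the remaining lags stay at or below 0.13.
The dominant spike at lag 2 indicates a seasonal period of 2.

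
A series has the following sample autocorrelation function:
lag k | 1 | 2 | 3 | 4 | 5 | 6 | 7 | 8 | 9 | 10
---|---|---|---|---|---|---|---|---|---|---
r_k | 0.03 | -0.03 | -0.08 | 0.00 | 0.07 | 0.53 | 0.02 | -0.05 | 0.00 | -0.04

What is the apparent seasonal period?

The largest autocorrelation is r_6 = 0.53; the remaining lags stay at or below 0.07.
The dominant spike at lag 6 indicates a seasonal period of 6.

6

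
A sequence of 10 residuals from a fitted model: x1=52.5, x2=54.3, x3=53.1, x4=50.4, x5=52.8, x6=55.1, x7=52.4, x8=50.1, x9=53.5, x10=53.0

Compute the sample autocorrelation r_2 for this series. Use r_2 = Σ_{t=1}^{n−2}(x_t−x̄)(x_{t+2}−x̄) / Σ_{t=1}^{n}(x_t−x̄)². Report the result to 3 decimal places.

-0.770

Mean x̄ = (52.5 + 54.3 + 53.1 + 50.4 + 52.8 + 55.1 + 52.4 + 50.1 + 53.5 + 53.0)/10 = 52.7200
Numerator Σ_{t=1}^{8}(x_t−x̄)(x_{t+2}−x̄) = -16.4848
Denominator Σ(x_t−x̄)² = 21.3960
r_2 = -16.4848 / 21.3960 = -0.770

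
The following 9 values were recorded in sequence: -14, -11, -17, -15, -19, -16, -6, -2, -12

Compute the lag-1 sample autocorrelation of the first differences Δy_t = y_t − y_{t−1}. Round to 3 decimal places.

First differences Δy: 3, -6, 2, -4, 3, 10, 4, -10
Mean of differences = 0.2500
Numerator Σ(Δy_t−Δȳ)(Δy_{t+1}−Δȳ) = -22.3125
Denominator Σ(Δy_t−Δȳ)² = 289.5000
r_1(Δy) = -22.3125 / 289.5000 = -0.077

-0.077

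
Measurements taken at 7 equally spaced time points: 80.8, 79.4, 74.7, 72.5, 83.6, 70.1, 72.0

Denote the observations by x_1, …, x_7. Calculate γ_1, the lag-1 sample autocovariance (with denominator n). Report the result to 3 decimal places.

Mean x̄ = (80.8 + 79.4 + 74.7 + 72.5 + 83.6 + 70.1 + 72.0)/7 = 76.1571
Deviations: 4.6429, 3.2429, -1.4571, -3.6571, 7.4429, -6.0571, -4.1571
Σ_{t=1}^{6}(x_t−x̄)(x_{t+1}−x̄) = -31.4618
γ_1 = -31.4618 / 7 = -4.495

-4.495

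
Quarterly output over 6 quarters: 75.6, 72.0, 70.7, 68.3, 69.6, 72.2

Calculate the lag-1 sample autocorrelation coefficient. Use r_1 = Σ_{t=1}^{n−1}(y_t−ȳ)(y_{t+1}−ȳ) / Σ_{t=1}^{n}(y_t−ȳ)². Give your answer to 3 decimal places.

Mean ȳ = (75.6 + 72.0 + 70.7 + 68.3 + 69.6 + 72.2)/6 = 71.4000
Deviations from mean: 4.2000, 0.6000, -0.7000, -3.1000, -1.8000, 0.8000
Σ(y_t−ȳ)(y_{t+1}−ȳ) = (2.5200) + (-0.4200) + (2.1700) + (5.5800) + (-1.4400) = 8.4100
Denominator Σ(y_t−ȳ)² = 31.9800
r_1 = 8.4100 / 31.9800 = 0.263

0.263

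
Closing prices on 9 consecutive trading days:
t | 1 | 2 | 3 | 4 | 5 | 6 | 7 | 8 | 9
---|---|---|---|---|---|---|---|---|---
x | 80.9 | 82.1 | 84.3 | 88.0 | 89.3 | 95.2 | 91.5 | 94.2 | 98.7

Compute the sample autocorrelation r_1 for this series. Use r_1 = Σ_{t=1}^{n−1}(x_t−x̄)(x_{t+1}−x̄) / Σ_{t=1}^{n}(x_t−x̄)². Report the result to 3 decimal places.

0.574

Mean x̄ = (80.9 + 82.1 + 84.3 + 88.0 + 89.3 + 95.2 + 91.5 + 94.2 + 98.7)/9 = 89.3556
Numerator Σ_{t=1}^{8}(x_t−x̄)(x_{t+1}−x̄) = 172.8247
Denominator Σ(x_t−x̄)² = 301.0822
r_1 = 172.8247 / 301.0822 = 0.574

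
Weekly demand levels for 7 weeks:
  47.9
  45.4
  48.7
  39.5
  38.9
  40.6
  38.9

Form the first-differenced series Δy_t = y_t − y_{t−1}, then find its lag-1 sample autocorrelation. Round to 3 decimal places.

-0.492

First differences Δy: -2.5, 3.3, -9.2, -0.6, 1.7, -1.7
Mean of differences = -1.5000
Numerator Σ(Δy_t−Δȳ)(Δy_{t+1}−Δȳ) = -46.4500
Denominator Σ(Δy_t−Δȳ)² = 94.4200
r_1(Δy) = -46.4500 / 94.4200 = -0.492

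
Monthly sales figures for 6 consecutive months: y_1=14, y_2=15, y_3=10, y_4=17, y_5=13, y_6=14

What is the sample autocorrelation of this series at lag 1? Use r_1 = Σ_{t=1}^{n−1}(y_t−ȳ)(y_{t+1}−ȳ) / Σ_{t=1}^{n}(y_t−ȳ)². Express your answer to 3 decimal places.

Mean ȳ = (14 + 15 + 10 + 17 + 13 + 14)/6 = 13.8333
Deviations from mean: 0.1667, 1.1667, -3.8333, 3.1667, -0.8333, 0.1667
Numerator Σ_{t=1}^{5}(y_t−ȳ)(y_{t+1}−ȳ) = -19.1944
Denominator Σ(y_t−ȳ)² = 26.8333
r_1 = -19.1944 / 26.8333 = -0.715

-0.715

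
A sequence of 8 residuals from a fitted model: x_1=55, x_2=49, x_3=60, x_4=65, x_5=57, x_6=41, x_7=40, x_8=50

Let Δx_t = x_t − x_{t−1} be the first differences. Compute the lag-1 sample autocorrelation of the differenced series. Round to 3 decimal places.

First differences Δx: -6, 11, 5, -8, -16, -1, 10
Mean of differences = -0.7143
Numerator Σ(Δx_t−Δx̄)(Δx_{t+1}−Δx̄) = 76.0612
Denominator Σ(Δx_t−Δx̄)² = 599.4286
r_1(Δx) = 76.0612 / 599.4286 = 0.127

0.127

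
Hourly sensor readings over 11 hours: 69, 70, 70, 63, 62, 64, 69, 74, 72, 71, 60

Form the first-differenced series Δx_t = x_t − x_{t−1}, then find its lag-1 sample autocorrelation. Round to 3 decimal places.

First differences Δx: 1, 0, -7, -1, 2, 5, 5, -2, -1, -11
Mean of differences = -0.9000
Numerator Σ(Δx_t−Δx̄)(Δx_{t+1}−Δx̄) = 43.0900
Denominator Σ(Δx_t−Δx̄)² = 222.9000
r_1(Δx) = 43.0900 / 222.9000 = 0.193

0.193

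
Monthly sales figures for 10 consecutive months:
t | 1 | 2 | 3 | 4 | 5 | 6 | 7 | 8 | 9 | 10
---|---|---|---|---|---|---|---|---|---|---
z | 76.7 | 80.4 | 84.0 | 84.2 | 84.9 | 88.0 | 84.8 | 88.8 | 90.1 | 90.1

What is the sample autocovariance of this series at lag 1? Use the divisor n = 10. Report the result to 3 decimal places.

8.631

Mean z̄ = (76.7 + 80.4 + 84.0 + 84.2 + 84.9 + 88.0 + 84.8 + 88.8 + 90.1 + 90.1)/10 = 85.2000
Σ_{t=1}^{9}(z_t−z̄)(z_{t+1}−z̄) = 86.3100
γ_1 = 86.3100 / 10 = 8.631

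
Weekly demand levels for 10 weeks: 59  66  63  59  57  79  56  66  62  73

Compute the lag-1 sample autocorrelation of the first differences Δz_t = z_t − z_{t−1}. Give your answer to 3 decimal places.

First differences Δz: 7, -3, -4, -2, 22, -23, 10, -4, 11
Mean of differences = 1.5556
Numerator Σ(Δz_t−Δz̄)(Δz_{t+1}−Δz̄) = -861.1975
Denominator Σ(Δz_t−Δz̄)² = 1306.2222
r_1(Δz) = -861.1975 / 1306.2222 = -0.659

-0.659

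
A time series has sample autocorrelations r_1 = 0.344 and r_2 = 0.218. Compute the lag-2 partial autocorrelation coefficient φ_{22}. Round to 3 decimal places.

φ_{22} = (r_2 − r_1²) / (1 − r_1²)
r_1² = (0.344)² = 0.118336
Numerator = 0.218 − 0.1183 = 0.0997; denominator = 1 − 0.1183 = 0.8817
φ_{22} = 0.0997 / 0.8817 = 0.113

0.113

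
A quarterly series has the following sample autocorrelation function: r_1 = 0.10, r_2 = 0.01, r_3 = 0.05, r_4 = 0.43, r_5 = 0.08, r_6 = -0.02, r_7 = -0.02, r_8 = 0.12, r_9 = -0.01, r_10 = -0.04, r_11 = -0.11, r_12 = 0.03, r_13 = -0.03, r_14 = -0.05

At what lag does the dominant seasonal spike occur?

The largest autocorrelation is r_4 = 0.43; the remaining lags stay at or below 0.12.
The dominant spike at lag 4 indicates a seasonal period of 4.

4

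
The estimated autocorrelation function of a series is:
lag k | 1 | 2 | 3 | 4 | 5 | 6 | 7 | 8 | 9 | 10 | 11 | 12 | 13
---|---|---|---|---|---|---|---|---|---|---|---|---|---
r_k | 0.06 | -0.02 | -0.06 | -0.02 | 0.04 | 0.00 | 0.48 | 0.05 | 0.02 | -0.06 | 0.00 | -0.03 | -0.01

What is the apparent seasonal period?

The largest autocorrelation is r_7 = 0.48; the remaining lags stay at or below 0.06.
The dominant spike at lag 7 indicates a seasonal period of 7.

7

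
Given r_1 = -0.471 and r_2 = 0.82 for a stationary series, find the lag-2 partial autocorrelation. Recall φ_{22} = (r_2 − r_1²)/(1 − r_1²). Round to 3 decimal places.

φ_{22} = (r_2 − r_1²) / (1 − r_1²)
r_1² = (-0.471)² = 0.221841
Numerator = 0.82 − 0.2218 = 0.5982; denominator = 1 − 0.2218 = 0.7782
φ_{22} = 0.5982 / 0.7782 = 0.769

0.769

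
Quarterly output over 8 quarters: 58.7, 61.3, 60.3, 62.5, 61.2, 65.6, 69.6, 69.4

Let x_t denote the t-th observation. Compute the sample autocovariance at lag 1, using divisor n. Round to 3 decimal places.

8.388

Mean x̄ = (58.7 + 61.3 + 60.3 + 62.5 + 61.2 + 65.6 + 69.6 + 69.4)/8 = 63.5750
Deviations: -4.8750, -2.2750, -3.2750, -1.0750, -2.3750, 2.0250, 6.0250, 5.8250
Σ_{t=1}^{7}(x_t−x̄)(x_{t+1}−x̄) = 67.1019
γ_1 = 67.1019 / 8 = 8.388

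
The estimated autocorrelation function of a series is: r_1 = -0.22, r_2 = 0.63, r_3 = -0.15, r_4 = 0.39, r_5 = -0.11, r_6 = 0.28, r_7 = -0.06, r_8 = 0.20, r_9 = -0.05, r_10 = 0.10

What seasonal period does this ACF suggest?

The largest autocorrelation is r_2 = 0.63, with weaker echoes at lags 4 (0.39), 6 (0.28) and 8 (0.20); the remaining lags stay at or below 0.10.
The dominant spike at lag 2 indicates a seasonal period of 2.

2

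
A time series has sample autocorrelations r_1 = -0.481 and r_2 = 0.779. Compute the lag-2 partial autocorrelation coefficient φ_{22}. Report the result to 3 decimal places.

φ_{22} = (r_2 − r_1²) / (1 − r_1²)
r_1² = (-0.481)² = 0.231361
Numerator = 0.779 − 0.2314 = 0.5476; denominator = 1 − 0.2314 = 0.7686
φ_{22} = 0.5476 / 0.7686 = 0.712

0.712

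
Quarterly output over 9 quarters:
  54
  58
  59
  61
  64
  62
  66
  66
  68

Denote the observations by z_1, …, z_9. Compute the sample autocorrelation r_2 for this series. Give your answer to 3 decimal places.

0.333

Mean z̄ = (54 + 58 + 59 + 61 + 64 + 62 + 66 + 66 + 68)/9 = 62.0000
Σ(z_t−z̄)(z_{t+2}−z̄) = (24.0000) + (4.0000) + (-6.0000) + (0.0000) + (8.0000) + (0.0000) + (24.0000) = 54.0000
Denominator Σ(z_t−z̄)² = 162.0000
r_2 = 54.0000 / 162.0000 = 0.333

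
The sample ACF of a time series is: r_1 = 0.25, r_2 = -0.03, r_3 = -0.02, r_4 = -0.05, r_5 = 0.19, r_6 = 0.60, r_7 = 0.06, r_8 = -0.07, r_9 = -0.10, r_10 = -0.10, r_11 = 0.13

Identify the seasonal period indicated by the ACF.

The largest autocorrelation is r_6 = 0.60; the remaining lags stay at or below 0.25.
The dominant spike at lag 6 indicates a seasonal period of 6.

6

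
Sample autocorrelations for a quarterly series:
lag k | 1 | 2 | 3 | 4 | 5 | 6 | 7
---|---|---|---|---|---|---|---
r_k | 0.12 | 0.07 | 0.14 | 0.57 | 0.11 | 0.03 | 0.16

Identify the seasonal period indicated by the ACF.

The largest autocorrelation is r_4 = 0.57; the remaining lags stay at or below 0.16.
The dominant spike at lag 4 indicates a seasonal period of 4.

4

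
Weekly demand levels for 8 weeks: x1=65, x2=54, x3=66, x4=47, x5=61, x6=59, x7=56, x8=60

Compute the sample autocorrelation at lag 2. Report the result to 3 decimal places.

Mean x̄ = (65 + 54 + 66 + 47 + 61 + 59 + 56 + 60)/8 = 58.5000
Deviations from mean: 6.5000, -4.5000, 7.5000, -11.5000, 2.5000, 0.5000, -2.5000, 1.5000
Σ(x_t−x̄)(x_{t+2}−x̄) = (48.7500) + (51.7500) + (18.7500) + (-5.7500) + (-6.2500) + (0.7500) = 108.0000
Denominator Σ(x_t−x̄)² = 266.0000
r_2 = 108.0000 / 266.0000 = 0.406

0.406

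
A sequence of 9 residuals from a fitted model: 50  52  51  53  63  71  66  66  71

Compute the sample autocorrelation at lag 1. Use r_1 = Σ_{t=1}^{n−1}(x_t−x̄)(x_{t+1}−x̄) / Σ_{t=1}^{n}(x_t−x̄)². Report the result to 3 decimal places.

Mean x̄ = (50 + 52 + 51 + 53 + 63 + 71 + 66 + 66 + 71)/9 = 60.3333
Numerator Σ_{t=1}^{8}(x_t−x̄)(x_{t+1}−x̄) = 394.2222
Denominator Σ(x_t−x̄)² = 616.0000
r_1 = 394.2222 / 616.0000 = 0.640

0.640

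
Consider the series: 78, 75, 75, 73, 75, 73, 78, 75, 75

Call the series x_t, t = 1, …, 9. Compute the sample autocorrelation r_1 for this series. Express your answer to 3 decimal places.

-0.228

Mean x̄ = (78 + 75 + 75 + 73 + 75 + 73 + 78 + 75 + 75)/9 = 75.2222
Numerator Σ_{t=1}^{8}(x_t−x̄)(x_{t+1}−x̄) = -5.8272
Denominator Σ(x_t−x̄)² = 25.5556
r_1 = -5.8272 / 25.5556 = -0.228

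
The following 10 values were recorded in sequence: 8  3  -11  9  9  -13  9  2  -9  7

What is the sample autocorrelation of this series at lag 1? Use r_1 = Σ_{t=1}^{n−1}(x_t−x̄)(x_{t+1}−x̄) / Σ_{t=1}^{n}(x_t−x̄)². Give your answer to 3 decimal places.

-0.451

Mean x̄ = (8 + 3 − 11 + 9 + 9 − 13 + 9 + 2 − 9 + 7)/10 = 1.4000
Numerator Σ_{t=1}^{9}(x_t−x̄)(x_{t+1}−x̄) = -324.5600
Denominator Σ(x_t−x̄)² = 720.4000
r_1 = -324.5600 / 720.4000 = -0.451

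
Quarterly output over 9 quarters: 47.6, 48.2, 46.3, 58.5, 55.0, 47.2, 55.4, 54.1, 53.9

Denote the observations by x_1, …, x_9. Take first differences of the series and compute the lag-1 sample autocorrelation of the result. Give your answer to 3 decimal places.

-0.412

First differences Δx: 0.6, -1.9, 12.2, -3.5, -7.8, 8.2, -1.3, -0.2
Mean of differences = 0.7875
Numerator Σ(Δx_t−Δx̄)(Δx_{t+1}−Δx̄) = -119.3464
Denominator Σ(Δx_t−Δx̄)² = 289.9088
r_1(Δx) = -119.3464 / 289.9088 = -0.412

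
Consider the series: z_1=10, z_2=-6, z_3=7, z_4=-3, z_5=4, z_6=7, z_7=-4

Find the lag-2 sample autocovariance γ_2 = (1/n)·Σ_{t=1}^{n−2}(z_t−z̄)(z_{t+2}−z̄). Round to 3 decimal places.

7.525

Mean z̄ = (10 − 6 + 7 − 3 + 4 + 7 − 4)/7 = 2.1429
Deviations: 7.8571, -8.1429, 4.8571, -5.1429, 1.8571, 4.8571, -6.1429
Σ_{t=1}^{5}(z_t−z̄)(z_{t+2}−z̄) = 52.6735
γ_2 = 52.6735 / 7 = 7.525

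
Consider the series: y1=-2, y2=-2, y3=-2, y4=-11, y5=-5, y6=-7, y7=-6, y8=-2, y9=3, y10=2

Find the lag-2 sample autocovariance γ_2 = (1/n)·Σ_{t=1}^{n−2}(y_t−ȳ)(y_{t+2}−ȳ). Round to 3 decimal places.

Mean ȳ = (-2 − 2 − 2 − 11 − 5 − 7 − 6 − 2 + 3 + 2)/10 = -3.2000
Σ_{t=1}^{8}(y_t−ȳ)(y_{t+2}−ȳ) = 8.9200
γ_2 = 8.9200 / 10 = 0.892

0.892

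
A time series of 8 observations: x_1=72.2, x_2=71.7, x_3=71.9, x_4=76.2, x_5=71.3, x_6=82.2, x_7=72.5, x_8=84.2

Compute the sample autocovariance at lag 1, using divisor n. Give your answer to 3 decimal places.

Mean x̄ = (72.2 + 71.7 + 71.9 + 76.2 + 71.3 + 82.2 + 72.5 + 84.2)/8 = 75.2750
Deviations: -3.0750, -3.5750, -3.3750, 0.9250, -3.9750, 6.9250, -2.7750, 8.9250
Σ_{t=1}^{7}(x_t−x̄)(x_{t+1}−x̄) = -55.2506
γ_1 = -55.2506 / 8 = -6.906

-6.906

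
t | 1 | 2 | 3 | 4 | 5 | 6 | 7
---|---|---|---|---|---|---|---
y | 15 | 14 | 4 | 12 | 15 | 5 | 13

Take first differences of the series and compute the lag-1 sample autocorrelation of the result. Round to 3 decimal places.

-0.472

First differences Δy: -1, -10, 8, 3, -10, 8
Mean of differences = -0.3333
Numerator Σ(Δy_t−Δȳ)(Δy_{t+1}−Δȳ) = -159.1111
Denominator Σ(Δy_t−Δȳ)² = 337.3333
r_1(Δy) = -159.1111 / 337.3333 = -0.472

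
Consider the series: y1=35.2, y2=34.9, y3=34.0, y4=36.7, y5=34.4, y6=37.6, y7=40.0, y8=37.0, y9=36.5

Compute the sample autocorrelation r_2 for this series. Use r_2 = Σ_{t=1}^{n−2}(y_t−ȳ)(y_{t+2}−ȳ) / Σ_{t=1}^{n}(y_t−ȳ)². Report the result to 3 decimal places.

0.054

Mean ȳ = (35.2 + 34.9 + 34.0 + 36.7 + 34.4 + 37.6 + 40.0 + 37.0 + 36.5)/9 = 36.2556
Numerator Σ_{t=1}^{7}(y_t−ȳ)(y_{t+2}−ȳ) = 1.5294
Denominator Σ(y_t−ȳ)² = 28.1222
r_2 = 1.5294 / 28.1222 = 0.054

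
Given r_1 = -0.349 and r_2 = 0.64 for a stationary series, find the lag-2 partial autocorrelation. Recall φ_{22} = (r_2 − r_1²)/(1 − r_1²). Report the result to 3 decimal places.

φ_{22} = (r_2 − r_1²) / (1 − r_1²)
r_1² = (-0.349)² = 0.121801
Numerator = 0.64 − 0.1218 = 0.5182; denominator = 1 − 0.1218 = 0.8782
φ_{22} = 0.5182 / 0.8782 = 0.590

0.590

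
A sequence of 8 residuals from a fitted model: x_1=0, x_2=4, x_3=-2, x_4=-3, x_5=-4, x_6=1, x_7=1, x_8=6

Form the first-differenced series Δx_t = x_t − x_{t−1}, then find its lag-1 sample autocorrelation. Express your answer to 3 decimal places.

First differences Δx: 4, -6, -1, -1, 5, 0, 5
Mean of differences = 0.8571
Numerator Σ(Δx_t−Δx̄)(Δx_{t+1}−Δx̄) = -20.1633
Denominator Σ(Δx_t−Δx̄)² = 98.8571
r_1(Δx) = -20.1633 / 98.8571 = -0.204

-0.204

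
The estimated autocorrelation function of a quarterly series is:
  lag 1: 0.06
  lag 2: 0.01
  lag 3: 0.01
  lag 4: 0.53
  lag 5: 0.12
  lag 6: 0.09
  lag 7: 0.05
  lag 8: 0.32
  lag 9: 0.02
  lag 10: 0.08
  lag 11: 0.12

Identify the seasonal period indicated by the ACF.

The largest autocorrelation is r_4 = 0.53, with a weaker echo at lag 8 (0.32); the remaining lags stay at or below 0.12.
The dominant spike at lag 4 indicates a seasonal period of 4.

4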